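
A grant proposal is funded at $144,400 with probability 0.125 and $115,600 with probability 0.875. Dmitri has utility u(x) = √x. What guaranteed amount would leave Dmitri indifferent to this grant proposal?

E[u] = 0.125·√144400 + 0.875·√115600 = 0.125·380 + 0.875·340 = 345
CE = (345)² = 119025

$119,025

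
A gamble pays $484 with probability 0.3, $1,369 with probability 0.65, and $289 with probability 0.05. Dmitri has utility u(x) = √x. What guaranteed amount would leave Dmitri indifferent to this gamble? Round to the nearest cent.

$992.25

E[u] = 0.3·√484 + 0.65·√1369 + 0.05·√289 = 0.3·22 + 0.65·37 + 0.05·17 = 31.5
CE = (31.5)² = 992.25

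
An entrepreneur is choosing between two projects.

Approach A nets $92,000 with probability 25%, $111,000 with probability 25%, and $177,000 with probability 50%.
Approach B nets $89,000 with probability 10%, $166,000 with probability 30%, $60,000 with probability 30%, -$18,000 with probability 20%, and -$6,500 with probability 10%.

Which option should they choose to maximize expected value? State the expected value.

Approach A = 0.25 × 92000 + 0.25 × 111000 + 0.5 × 177000 = 23000 + 27750 + 88500 = 139250
Approach B = 0.1 × 89000 + 0.3 × 166000 + 0.3 × 60000 + 0.2 × (-18000) + 0.1 × (-6500) = 8900 + 49800 + 18000 − 3600 − 650 = 72450

Approach A ($139,250)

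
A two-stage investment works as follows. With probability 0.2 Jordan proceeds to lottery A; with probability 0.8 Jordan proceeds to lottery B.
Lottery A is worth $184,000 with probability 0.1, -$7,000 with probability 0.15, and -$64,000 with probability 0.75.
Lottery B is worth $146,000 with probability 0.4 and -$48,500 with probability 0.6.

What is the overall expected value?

$17,310

EV(A) = 0.1 × 184000 + 0.15 × (-7000) + 0.75 × (-64000) = 18400 − 1050 − 48000 = -30650
EV(B) = 0.4 × 146000 + 0.6 × (-48500) = 58400 − 29100 = 29300
Overall = 0.2 × (-30650) + 0.8 × 29300 = -6130 + 23440 = 17310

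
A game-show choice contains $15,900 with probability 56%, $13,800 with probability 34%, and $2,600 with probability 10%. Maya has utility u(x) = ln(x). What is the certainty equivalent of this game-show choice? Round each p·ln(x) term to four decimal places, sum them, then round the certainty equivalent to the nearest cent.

E[u] = 0.56·ln(15900) + 0.34·ln(13800) + 0.1·ln(2600) = 5.4175 + 3.2410 + 0.7863 = 9.4448
CE = e^9.4448 ≈ 12642.25

$12,642.25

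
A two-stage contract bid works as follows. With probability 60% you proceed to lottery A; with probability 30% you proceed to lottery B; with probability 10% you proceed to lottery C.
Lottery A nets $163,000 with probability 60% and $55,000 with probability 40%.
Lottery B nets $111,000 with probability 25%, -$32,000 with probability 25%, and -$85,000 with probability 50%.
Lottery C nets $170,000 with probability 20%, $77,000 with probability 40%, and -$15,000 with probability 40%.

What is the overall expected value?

EV(A) = 0.6 × 163000 + 0.4 × 55000 = 97800 + 22000 = 119800
EV(B) = 0.25 × 111000 + 0.25 × (-32000) + 0.5 × (-85000) = 27750 − 8000 − 42500 = -22750
EV(C) = 0.2 × 170000 + 0.4 × 77000 + 0.4 × (-15000) = 34000 + 30800 − 6000 = 58800
Overall = 0.6 × 119800 + 0.3 × (-22750) + 0.1 × 58800 = 71880 − 6825 + 5880 = 70935

$70,935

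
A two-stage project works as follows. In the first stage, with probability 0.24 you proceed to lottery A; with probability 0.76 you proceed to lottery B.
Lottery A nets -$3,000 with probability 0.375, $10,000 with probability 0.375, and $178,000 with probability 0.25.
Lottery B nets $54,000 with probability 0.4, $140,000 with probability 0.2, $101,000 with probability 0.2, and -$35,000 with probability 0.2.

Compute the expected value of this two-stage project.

$59,038

EV(A) = 0.375 × (-3000) + 0.375 × 10000 + 0.25 × 178000 = -1125 + 3750 + 44500 = 47125
EV(B) = 0.4 × 54000 + 0.2 × 140000 + 0.2 × 101000 + 0.2 × (-35000) = 21600 + 28000 + 20200 − 7000 = 62800
Overall = 0.24 × 47125 + 0.76 × 62800 = 11310 + 47728 = 59038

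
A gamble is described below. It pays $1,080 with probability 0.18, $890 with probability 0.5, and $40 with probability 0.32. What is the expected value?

EV = 0.18 × 1080 + 0.5 × 890 + 0.32 × 40 = 194.4 + 445 + 12.8 = 652.2

$652.20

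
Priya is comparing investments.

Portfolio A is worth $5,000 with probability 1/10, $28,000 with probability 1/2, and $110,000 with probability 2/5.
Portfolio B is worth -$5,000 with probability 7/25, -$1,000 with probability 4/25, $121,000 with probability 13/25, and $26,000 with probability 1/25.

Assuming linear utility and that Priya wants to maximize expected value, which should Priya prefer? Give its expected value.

Portfolio B ($62,400)

Portfolio A = 1/10 × 5000 + 1/2 × 28000 + 2/5 × 110000 = 500 + 14000 + 44000 = 58500
Portfolio B = 7/25 × (-5000) + 4/25 × (-1000) + 13/25 × 121000 + 1/25 × 26000 = -1400 − 160 + 62920 + 1040 = 62400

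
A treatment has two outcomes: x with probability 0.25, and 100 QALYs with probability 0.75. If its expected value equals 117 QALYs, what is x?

0.25·x + 0.75·100 = 117
0.25·x = 117 − 75 = 42
x = 42 / 0.25 = 168

x = 168 QALYs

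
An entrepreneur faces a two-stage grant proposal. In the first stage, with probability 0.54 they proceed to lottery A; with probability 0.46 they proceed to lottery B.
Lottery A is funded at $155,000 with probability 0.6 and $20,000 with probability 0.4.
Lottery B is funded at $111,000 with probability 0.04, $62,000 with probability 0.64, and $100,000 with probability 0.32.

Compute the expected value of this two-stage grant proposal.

EV(A) = 0.6 × 155000 + 0.4 × 20000 = 93000 + 8000 = 101000
EV(B) = 0.04 × 111000 + 0.64 × 62000 + 0.32 × 100000 = 4440 + 39680 + 32000 = 76120
Overall = 0.54 × 101000 + 0.46 × 76120 = 54540 + 35015.2 = 89555.2

$89,555.20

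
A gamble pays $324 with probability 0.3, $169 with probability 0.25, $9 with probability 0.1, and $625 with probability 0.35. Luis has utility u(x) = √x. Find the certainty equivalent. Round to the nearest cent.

E[u] = 0.3·√324 + 0.25·√169 + 0.1·√9 + 0.35·√625 = 0.3·18 + 0.25·13 + 0.1·3 + 0.35·25 = 17.7
CE = (17.7)² = 313.29

$313.29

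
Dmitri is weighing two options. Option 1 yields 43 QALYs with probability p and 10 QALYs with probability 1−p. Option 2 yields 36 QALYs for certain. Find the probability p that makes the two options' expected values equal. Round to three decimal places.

p·43 + (1−p)·10 = 36
33p + 10 = 36
p = (36 − 10) / 33

p = 0.788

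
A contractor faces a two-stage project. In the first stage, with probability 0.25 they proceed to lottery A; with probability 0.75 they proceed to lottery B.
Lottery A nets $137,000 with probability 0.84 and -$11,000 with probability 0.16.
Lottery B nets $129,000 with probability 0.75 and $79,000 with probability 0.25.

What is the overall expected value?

EV(A) = 0.84 × 137000 + 0.16 × (-11000) = 115080 − 1760 = 113320
EV(B) = 0.75 × 129000 + 0.25 × 79000 = 96750 + 19750 = 116500
Overall = 0.25 × 113320 + 0.75 × 116500 = 28330 + 87375 = 115705

$115,705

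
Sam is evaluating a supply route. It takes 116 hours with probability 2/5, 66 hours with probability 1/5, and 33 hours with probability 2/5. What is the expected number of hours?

72.8 hours

EV = 2/5 × 116 + 1/5 × 66 + 2/5 × 33 = 46.4 + 13.2 + 13.2 = 72.8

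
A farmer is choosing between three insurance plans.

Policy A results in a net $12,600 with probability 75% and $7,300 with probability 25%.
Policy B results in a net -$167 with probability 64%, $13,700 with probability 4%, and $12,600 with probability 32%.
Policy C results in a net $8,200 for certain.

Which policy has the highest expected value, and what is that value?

Policy A = 0.75 × 12600 + 0.25 × 7300 = 9450 + 1825 = 11275
Policy B = 0.64 × (-167) + 0.04 × 13700 + 0.32 × 12600 = -106.88 + 548 + 4032 = 4473.12
Policy C: 8200 (certain)

Policy A ($11,275)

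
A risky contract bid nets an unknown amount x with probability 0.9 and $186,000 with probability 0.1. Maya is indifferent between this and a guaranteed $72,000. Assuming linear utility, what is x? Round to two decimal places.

x = $59,333.33

0.9·x + 0.1·186000 = 72000
0.9·x = 72000 − 18600 = 53400
x = 53400 / 0.9 = 59333.3333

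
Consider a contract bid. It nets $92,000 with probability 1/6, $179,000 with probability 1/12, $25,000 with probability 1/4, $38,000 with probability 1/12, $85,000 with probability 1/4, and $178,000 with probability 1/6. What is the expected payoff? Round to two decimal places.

$90,583.33

EV = 1/6 × 92000 + 1/12 × 179000 + 1/4 × 25000 + 1/12 × 38000 + 1/4 × 85000 + 1/6 × 178000 = 15333.3333 + 14916.6667 + 6250 + 3166.6667 + 21250 + 29666.6667 = 90583.3333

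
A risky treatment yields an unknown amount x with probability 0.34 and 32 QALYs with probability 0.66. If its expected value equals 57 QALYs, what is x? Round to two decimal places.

0.34·x + 0.66·32 = 57
0.34·x = 57 − 21.12 = 35.88
x = 35.88 / 0.34 = 105.5294

x = 105.53 QALYs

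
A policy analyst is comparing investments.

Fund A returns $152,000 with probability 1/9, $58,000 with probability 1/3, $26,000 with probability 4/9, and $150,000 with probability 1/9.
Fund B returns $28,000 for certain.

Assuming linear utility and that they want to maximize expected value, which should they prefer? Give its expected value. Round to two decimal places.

Fund A ($64,444.44)

Fund A = 1/9 × 152000 + 1/3 × 58000 + 4/9 × 26000 + 1/9 × 150000 = 16888.8889 + 19333.3333 + 11555.5556 + 16666.6667 = 64444.4444
Fund B: 28000 (certain)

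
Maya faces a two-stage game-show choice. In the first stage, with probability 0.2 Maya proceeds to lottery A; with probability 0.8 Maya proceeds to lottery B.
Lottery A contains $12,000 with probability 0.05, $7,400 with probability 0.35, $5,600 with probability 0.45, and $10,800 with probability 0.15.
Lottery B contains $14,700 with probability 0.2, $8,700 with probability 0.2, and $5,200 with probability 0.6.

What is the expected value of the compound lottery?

$7,706

EV(A) = 0.05 × 12000 + 0.35 × 7400 + 0.45 × 5600 + 0.15 × 10800 = 600 + 2590 + 2520 + 1620 = 7330
EV(B) = 0.2 × 14700 + 0.2 × 8700 + 0.6 × 5200 = 2940 + 1740 + 3120 = 7800
Overall = 0.2 × 7330 + 0.8 × 7800 = 1466 + 6240 = 7706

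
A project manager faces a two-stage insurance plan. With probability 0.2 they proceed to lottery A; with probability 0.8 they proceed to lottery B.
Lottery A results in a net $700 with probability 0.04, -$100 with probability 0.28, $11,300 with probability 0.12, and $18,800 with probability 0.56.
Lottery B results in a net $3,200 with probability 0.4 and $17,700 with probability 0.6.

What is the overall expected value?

$11,896.80

EV(A) = 0.04 × 700 + 0.28 × (-100) + 0.12 × 11300 + 0.56 × 18800 = 28 − 28 + 1356 + 10528 = 11884
EV(B) = 0.4 × 3200 + 0.6 × 17700 = 1280 + 10620 = 11900
Overall = 0.2 × 11884 + 0.8 × 11900 = 2376.8 + 9520 = 11896.8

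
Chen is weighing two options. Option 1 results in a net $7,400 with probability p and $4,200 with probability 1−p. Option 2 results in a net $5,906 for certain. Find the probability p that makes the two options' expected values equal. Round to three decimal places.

p·7400 + (1−p)·4200 = 5906
3200p + 4200 = 5906
p = (5906 − 4200) / 3200

p = 0.533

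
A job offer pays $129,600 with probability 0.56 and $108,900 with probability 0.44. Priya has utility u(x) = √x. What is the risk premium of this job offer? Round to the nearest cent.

$221.76

E[u] = 0.56·√129600 + 0.44·√108900 = 0.56·360 + 0.44·330 = 346.8
CE = (346.8)² = 120270.24
Risk premium = EV − CE = 120492 − 120270.24 = 221.76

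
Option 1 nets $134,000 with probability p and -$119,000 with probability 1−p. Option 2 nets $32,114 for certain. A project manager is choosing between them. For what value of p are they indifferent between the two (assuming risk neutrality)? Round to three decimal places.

p·134000 + (1−p)·(-119000) = 32114
253000p − 119000 = 32114
p = (32114 + 119000) / 253000

p = 0.597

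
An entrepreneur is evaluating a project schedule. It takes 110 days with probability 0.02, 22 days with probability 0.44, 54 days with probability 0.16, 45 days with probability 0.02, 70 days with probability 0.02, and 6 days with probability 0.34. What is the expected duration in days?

EV = 0.02 × 110 + 0.44 × 22 + 0.16 × 54 + 0.02 × 45 + 0.02 × 70 + 0.34 × 6 = 2.2 + 9.68 + 8.64 + 0.9 + 1.4 + 2.04 = 24.86

24.86 days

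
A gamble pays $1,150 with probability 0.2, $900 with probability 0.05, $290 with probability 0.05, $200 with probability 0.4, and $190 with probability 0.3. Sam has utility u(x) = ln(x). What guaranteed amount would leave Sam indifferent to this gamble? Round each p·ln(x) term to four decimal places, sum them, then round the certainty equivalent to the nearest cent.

E[u] = 0.2·ln(1150) + 0.05·ln(900) + 0.05·ln(290) + 0.4·ln(200) + 0.3·ln(190) = 1.4095 + 0.3401 + 0.2835 + 2.1193 + 1.5741 = 5.7265
CE = e^5.7265 ≈ 306.89

$306.89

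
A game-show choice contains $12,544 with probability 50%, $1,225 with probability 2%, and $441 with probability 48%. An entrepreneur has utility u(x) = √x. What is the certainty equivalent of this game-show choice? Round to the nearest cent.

E[u] = 0.5·√12544 + 0.02·√1225 + 0.48·√441 = 0.5·112 + 0.02·35 + 0.48·21 = 66.78
CE = (66.78)² = 4459.5684

$4,459.57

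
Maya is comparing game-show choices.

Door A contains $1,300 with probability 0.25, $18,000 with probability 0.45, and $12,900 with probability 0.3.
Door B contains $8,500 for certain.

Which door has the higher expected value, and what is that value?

Door A ($12,295)

Door A = 0.25 × 1300 + 0.45 × 18000 + 0.3 × 12900 = 325 + 8100 + 3870 = 12295
Door B: 8500 (certain)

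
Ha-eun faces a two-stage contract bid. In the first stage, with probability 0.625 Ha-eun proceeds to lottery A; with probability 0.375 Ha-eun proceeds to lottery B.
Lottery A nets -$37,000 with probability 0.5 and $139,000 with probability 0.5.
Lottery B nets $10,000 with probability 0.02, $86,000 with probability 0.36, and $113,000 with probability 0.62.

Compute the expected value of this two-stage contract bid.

EV(A) = 0.5 × (-37000) + 0.5 × 139000 = -18500 + 69500 = 51000
EV(B) = 0.02 × 10000 + 0.36 × 86000 + 0.62 × 113000 = 200 + 30960 + 70060 = 101220
Overall = 0.625 × 51000 + 0.375 × 101220 = 31875 + 37957.5 = 69832.5

$69,832.50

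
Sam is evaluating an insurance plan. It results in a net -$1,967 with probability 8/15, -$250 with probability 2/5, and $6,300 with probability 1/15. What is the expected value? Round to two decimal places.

EV = 8/15 × (-1967) + 2/5 × (-250) + 1/15 × 6300 = -1049.0667 − 100 + 420 = -729.0667

-$729.07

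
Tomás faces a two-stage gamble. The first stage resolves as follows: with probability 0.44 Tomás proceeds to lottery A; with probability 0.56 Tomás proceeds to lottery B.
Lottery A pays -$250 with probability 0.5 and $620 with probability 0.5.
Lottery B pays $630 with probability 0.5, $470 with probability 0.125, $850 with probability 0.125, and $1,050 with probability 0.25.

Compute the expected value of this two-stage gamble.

$497.20

EV(A) = 0.5 × (-250) + 0.5 × 620 = -125 + 310 = 185
EV(B) = 0.5 × 630 + 0.125 × 470 + 0.125 × 850 + 0.25 × 1050 = 315 + 58.75 + 106.25 + 262.5 = 742.5
Overall = 0.44 × 185 + 0.56 × 742.5 = 81.4 + 415.8 = 497.2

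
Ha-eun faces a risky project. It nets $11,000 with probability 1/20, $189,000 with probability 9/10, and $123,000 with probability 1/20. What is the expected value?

$176,800

EV = 1/20 × 11000 + 9/10 × 189000 + 1/20 × 123000 = 550 + 170100 + 6150 = 176800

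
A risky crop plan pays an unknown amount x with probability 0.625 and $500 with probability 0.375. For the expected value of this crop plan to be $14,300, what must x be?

0.625·x + 0.375·500 = 14300
0.625·x = 14300 − 187.5 = 14112.5
x = 14112.5 / 0.625 = 22580

x = $22,580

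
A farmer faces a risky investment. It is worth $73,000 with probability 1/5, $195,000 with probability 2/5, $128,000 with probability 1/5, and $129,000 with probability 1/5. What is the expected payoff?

EV = 1/5 × 73000 + 2/5 × 195000 + 1/5 × 128000 + 1/5 × 129000 = 14600 + 78000 + 25600 + 25800 = 144000

$144,000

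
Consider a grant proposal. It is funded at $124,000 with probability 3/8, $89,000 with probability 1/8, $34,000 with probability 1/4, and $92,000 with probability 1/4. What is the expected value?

$89,125

EV = 3/8 × 124000 + 1/8 × 89000 + 1/4 × 34000 + 1/4 × 92000 = 46500 + 11125 + 8500 + 23000 = 89125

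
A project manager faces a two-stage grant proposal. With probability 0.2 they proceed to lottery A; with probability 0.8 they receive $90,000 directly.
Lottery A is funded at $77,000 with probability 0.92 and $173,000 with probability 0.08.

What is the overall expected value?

$88,936

EV(A) = 0.92 × 77000 + 0.08 × 173000 = 70840 + 13840 = 84680
Branch B: 90000 (certain)
Overall = 0.2 × 84680 + 0.8 × 90000 = 16936 + 72000 = 88936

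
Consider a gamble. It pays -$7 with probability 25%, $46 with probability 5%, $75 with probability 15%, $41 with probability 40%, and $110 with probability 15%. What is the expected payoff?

EV = 0.25 × (-7) + 0.05 × 46 + 0.15 × 75 + 0.4 × 41 + 0.15 × 110 = -1.75 + 2.3 + 11.25 + 16.4 + 16.5 = 44.7

$44.70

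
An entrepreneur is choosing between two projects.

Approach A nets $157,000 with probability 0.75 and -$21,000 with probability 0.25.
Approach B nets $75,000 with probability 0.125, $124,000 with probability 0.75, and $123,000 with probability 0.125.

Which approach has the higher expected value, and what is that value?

Approach A = 0.75 × 157000 + 0.25 × (-21000) = 117750 − 5250 = 112500
Approach B = 0.125 × 75000 + 0.75 × 124000 + 0.125 × 123000 = 9375 + 93000 + 15375 = 117750

Approach B ($117,750)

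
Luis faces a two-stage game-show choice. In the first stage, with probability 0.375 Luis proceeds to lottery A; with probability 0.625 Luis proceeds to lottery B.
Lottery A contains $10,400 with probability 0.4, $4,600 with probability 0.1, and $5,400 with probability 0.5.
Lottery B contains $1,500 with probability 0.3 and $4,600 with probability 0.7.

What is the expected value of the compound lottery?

$5,038.75

EV(A) = 0.4 × 10400 + 0.1 × 4600 + 0.5 × 5400 = 4160 + 460 + 2700 = 7320
EV(B) = 0.3 × 1500 + 0.7 × 4600 = 450 + 3220 = 3670
Overall = 0.375 × 7320 + 0.625 × 3670 = 2745 + 2293.75 = 5038.75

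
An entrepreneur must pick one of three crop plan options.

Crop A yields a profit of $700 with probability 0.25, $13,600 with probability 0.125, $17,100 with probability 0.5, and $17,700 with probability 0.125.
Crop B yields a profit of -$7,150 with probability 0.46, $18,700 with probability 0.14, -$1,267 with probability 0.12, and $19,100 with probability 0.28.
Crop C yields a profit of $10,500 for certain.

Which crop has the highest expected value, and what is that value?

Crop A = 0.25 × 700 + 0.125 × 13600 + 0.5 × 17100 + 0.125 × 17700 = 175 + 1700 + 8550 + 2212.5 = 12637.5
Crop B = 0.46 × (-7150) + 0.14 × 18700 + 0.12 × (-1267) + 0.28 × 19100 = -3289 + 2618 − 152.04 + 5348 = 4524.96
Crop C: 10500 (certain)

Crop A ($12,637.50)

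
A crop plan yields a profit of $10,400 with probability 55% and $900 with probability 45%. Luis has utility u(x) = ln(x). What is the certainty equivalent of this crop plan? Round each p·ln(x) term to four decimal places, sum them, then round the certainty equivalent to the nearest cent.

$3,457.84

E[u] = 0.55·ln(10400) + 0.45·ln(900) = 5.0873 + 3.0611 = 8.1484
CE = e^8.1484 ≈ 3457.84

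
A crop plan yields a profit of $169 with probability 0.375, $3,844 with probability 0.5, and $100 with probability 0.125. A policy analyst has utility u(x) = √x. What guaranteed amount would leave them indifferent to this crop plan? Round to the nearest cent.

$1,378.27

E[u] = 0.375·√169 + 0.5·√3844 + 0.125·√100 = 0.375·13 + 0.5·62 + 0.125·10 = 37.125
CE = (37.125)² = 1378.265625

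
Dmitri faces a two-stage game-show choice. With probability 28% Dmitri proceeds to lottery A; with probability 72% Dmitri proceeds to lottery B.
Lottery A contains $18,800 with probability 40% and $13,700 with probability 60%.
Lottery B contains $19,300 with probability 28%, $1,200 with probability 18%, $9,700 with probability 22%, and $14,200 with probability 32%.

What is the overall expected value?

EV(A) = 0.4 × 18800 + 0.6 × 13700 = 7520 + 8220 = 15740
EV(B) = 0.28 × 19300 + 0.18 × 1200 + 0.22 × 9700 + 0.32 × 14200 = 5404 + 216 + 2134 + 4544 = 12298
Overall = 0.28 × 15740 + 0.72 × 12298 = 4407.2 + 8854.56 = 13261.76

$13,261.76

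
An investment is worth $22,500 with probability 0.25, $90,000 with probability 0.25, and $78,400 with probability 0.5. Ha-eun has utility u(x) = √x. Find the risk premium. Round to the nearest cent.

E[u] = 0.25·√22500 + 0.25·√90000 + 0.5·√78400 = 0.25·150 + 0.25·300 + 0.5·280 = 252.5
CE = (252.5)² = 63756.25
Risk premium = EV − CE = 67325 − 63756.25 = 3568.75

$3,568.75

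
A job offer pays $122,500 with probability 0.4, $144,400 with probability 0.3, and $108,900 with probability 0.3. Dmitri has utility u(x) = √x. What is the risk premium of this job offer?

$381

E[u] = 0.4·√122500 + 0.3·√144400 + 0.3·√108900 = 0.4·350 + 0.3·380 + 0.3·330 = 353
CE = (353)² = 124609
Risk premium = EV − CE = 124990 − 124609 = 381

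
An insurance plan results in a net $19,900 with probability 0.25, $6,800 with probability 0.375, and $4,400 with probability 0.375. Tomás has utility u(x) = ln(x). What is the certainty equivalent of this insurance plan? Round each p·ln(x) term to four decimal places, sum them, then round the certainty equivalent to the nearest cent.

$7,554.51

E[u] = 0.25·ln(19900) + 0.375·ln(6800) + 0.375·ln(4400) = 2.4746 + 3.3093 + 3.1460 = 8.9299
CE = e^8.9299 ≈ 7554.51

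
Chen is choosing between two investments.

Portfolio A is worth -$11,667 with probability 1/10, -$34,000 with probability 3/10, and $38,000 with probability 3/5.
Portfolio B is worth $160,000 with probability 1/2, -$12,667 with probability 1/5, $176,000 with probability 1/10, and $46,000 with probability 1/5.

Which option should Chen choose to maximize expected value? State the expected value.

Portfolio A = 1/10 × (-11667) + 3/10 × (-34000) + 3/5 × 38000 = -1166.7 − 10200 + 22800 = 11433.3
Portfolio B = 1/2 × 160000 + 1/5 × (-12667) + 1/10 × 176000 + 1/5 × 46000 = 80000 − 2533.4 + 17600 + 9200 = 104266.6

Portfolio B ($104,266.60)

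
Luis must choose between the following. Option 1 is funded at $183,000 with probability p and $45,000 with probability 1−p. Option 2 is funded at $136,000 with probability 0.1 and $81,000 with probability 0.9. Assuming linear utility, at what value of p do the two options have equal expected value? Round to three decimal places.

EV(Option 2) = 0.1 × 136000 + 0.9 × 81000 = 13600 + 72900 = 86500
p·183000 + (1−p)·45000 = 86500
138000p + 45000 = 86500
p = (86500 − 45000) / 138000

p = 0.301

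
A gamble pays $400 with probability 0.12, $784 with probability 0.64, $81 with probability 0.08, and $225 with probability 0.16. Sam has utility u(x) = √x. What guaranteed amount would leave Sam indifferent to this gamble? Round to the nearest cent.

E[u] = 0.12·√400 + 0.64·√784 + 0.08·√81 + 0.16·√225 = 0.12·20 + 0.64·28 + 0.08·9 + 0.16·15 = 23.44
CE = (23.44)² = 549.4336

$549.43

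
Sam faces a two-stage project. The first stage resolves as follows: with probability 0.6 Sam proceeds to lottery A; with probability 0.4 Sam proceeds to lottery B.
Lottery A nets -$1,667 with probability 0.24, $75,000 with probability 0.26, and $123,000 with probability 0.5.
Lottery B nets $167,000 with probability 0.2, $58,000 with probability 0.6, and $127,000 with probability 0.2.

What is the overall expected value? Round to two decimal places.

$85,799.95

EV(A) = 0.24 × (-1667) + 0.26 × 75000 + 0.5 × 123000 = -400.08 + 19500 + 61500 = 80599.92
EV(B) = 0.2 × 167000 + 0.6 × 58000 + 0.2 × 127000 = 33400 + 34800 + 25400 = 93600
Overall = 0.6 × 80599.92 + 0.4 × 93600 = 48359.952 + 37440 = 85799.952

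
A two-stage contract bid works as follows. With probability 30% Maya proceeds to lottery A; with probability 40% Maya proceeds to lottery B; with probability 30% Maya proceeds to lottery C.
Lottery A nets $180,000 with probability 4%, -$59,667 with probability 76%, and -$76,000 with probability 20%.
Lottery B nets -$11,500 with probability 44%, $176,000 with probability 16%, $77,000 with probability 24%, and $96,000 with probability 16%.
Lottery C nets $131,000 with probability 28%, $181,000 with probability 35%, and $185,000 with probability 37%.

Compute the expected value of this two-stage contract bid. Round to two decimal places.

EV(A) = 0.04 × 180000 + 0.76 × (-59667) + 0.2 × (-76000) = 7200 − 45346.92 − 15200 = -53346.92
EV(B) = 0.44 × (-11500) + 0.16 × 176000 + 0.24 × 77000 + 0.16 × 96000 = -5060 + 28160 + 18480 + 15360 = 56940
EV(C) = 0.28 × 131000 + 0.35 × 181000 + 0.37 × 185000 = 36680 + 63350 + 68450 = 168480
Overall = 0.3 × (-53346.92) + 0.4 × 56940 + 0.3 × 168480 = -16004.076 + 22776 + 50544 = 57315.924

$57,315.92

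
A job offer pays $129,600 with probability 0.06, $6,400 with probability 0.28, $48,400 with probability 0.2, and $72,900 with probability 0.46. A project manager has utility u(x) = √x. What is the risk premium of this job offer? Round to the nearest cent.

$7,753.16

E[u] = 0.06·√129600 + 0.28·√6400 + 0.2·√48400 + 0.46·√72900 = 0.06·360 + 0.28·80 + 0.2·220 + 0.46·270 = 212.2
CE = (212.2)² = 45028.84
Risk premium = EV − CE = 52782 − 45028.84 = 7753.16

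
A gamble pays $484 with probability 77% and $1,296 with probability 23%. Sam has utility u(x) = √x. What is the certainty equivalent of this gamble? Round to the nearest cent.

$636.05

E[u] = 0.77·√484 + 0.23·√1296 = 0.77·22 + 0.23·36 = 25.22
CE = (25.22)² = 636.0484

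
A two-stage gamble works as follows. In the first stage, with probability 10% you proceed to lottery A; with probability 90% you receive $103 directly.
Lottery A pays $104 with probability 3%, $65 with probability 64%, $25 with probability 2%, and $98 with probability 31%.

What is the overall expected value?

EV(A) = 0.03 × 104 + 0.64 × 65 + 0.02 × 25 + 0.31 × 98 = 3.12 + 41.6 + 0.5 + 30.38 = 75.6
Branch B: 103 (certain)
Overall = 0.1 × 75.6 + 0.9 × 103 = 7.56 + 92.7 = 100.26

$100.26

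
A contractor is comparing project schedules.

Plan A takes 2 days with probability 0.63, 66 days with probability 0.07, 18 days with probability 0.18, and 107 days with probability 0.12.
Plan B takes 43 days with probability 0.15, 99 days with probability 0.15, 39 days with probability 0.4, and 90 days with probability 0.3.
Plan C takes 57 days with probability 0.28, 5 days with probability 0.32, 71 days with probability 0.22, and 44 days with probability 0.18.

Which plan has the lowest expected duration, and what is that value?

Plan A = 0.63 × 2 + 0.07 × 66 + 0.18 × 18 + 0.12 × 107 = 1.26 + 4.62 + 3.24 + 12.84 = 21.96
Plan B = 0.15 × 43 + 0.15 × 99 + 0.4 × 39 + 0.3 × 90 = 6.45 + 14.85 + 15.6 + 27 = 63.9
Plan C = 0.28 × 57 + 0.32 × 5 + 0.22 × 71 + 0.18 × 44 = 15.96 + 1.6 + 15.62 + 7.92 = 41.1

Plan A (21.96 days)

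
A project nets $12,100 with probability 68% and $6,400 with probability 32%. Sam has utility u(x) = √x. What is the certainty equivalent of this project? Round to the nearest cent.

$10,080.16

E[u] = 0.68·√12100 + 0.32·√6400 = 0.68·110 + 0.32·80 = 100.4
CE = (100.4)² = 10080.16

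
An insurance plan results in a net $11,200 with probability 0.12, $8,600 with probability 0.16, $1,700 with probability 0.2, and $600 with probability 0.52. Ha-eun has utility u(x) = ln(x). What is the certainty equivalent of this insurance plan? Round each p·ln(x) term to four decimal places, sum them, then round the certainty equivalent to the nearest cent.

E[u] = 0.12·ln(11200) + 0.16·ln(8600) + 0.2·ln(1700) + 0.52·ln(600) = 1.1188 + 1.4495 + 1.4877 + 3.3264 = 7.3824
CE = e^7.3824 ≈ 1607.44

$1,607.44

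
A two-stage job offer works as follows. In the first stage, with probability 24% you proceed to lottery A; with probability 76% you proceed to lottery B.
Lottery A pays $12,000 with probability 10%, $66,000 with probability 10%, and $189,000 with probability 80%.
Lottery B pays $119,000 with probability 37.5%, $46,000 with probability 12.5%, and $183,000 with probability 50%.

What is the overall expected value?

EV(A) = 0.1 × 12000 + 0.1 × 66000 + 0.8 × 189000 = 1200 + 6600 + 151200 = 159000
EV(B) = 0.375 × 119000 + 0.125 × 46000 + 0.5 × 183000 = 44625 + 5750 + 91500 = 141875
Overall = 0.24 × 159000 + 0.76 × 141875 = 38160 + 107825 = 145985

$145,985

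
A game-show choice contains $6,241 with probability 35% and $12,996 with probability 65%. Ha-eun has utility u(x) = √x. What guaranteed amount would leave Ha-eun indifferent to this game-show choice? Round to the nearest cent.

E[u] = 0.35·√6241 + 0.65·√12996 = 0.35·79 + 0.65·114 = 101.75
CE = (101.75)² = 10353.0625

$10,353.06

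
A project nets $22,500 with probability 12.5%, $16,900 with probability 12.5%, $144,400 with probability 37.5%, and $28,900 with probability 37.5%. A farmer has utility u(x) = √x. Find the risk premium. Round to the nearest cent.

E[u] = 0.125·√22500 + 0.125·√16900 + 0.375·√144400 + 0.375·√28900 = 0.125·150 + 0.125·130 + 0.375·380 + 0.375·170 = 241.25
CE = (241.25)² = 58201.5625
Risk premium = EV − CE = 69912.5 − 58201.5625 = 11710.9375

$11,710.94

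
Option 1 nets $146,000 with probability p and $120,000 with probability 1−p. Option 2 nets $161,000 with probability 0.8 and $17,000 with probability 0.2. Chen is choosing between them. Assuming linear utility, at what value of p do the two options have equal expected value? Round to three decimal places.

p = 0.469

EV(Option 2) = 0.8 × 161000 + 0.2 × 17000 = 128800 + 3400 = 132200
p·146000 + (1−p)·120000 = 132200
26000p + 120000 = 132200
p = (132200 − 120000) / 26000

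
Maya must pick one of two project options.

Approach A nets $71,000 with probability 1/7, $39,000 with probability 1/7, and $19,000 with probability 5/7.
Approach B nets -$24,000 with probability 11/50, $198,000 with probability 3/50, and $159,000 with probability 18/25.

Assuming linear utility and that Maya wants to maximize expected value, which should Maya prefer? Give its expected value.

Approach B ($121,080)

Approach A = 1/7 × 71000 + 1/7 × 39000 + 5/7 × 19000 = 10142.8571 + 5571.4286 + 13571.4286 = 29285.7143
Approach B = 11/50 × (-24000) + 3/50 × 198000 + 18/25 × 159000 = -5280 + 11880 + 114480 = 121080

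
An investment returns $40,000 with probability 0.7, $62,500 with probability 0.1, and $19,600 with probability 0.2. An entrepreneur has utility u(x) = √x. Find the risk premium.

$921

E[u] = 0.7·√40000 + 0.1·√62500 + 0.2·√19600 = 0.7·200 + 0.1·250 + 0.2·140 = 193
CE = (193)² = 37249
Risk premium = EV − CE = 38170 − 37249 = 921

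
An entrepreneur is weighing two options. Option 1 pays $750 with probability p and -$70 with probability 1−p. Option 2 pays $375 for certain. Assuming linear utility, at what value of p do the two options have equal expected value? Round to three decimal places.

p = 0.543

p·750 + (1−p)·(-70) = 375
820p − 70 = 375
p = (375 + 70) / 820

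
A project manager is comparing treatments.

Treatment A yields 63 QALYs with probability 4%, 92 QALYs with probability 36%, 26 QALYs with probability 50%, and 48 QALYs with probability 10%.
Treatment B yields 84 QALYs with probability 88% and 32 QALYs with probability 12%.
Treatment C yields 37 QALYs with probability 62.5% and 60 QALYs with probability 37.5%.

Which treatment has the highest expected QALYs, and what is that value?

Treatment A = 0.04 × 63 + 0.36 × 92 + 0.5 × 26 + 0.1 × 48 = 2.52 + 33.12 + 13 + 4.8 = 53.44
Treatment B = 0.88 × 84 + 0.12 × 32 = 73.92 + 3.84 = 77.76
Treatment C = 0.625 × 37 + 0.375 × 60 = 23.125 + 22.5 = 45.625

Treatment B (77.76 QALYs)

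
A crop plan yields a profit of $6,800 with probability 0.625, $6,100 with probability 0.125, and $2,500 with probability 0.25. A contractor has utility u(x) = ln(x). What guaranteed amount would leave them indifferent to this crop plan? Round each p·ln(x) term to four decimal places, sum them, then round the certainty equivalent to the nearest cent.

$5,223.38

E[u] = 0.625·ln(6800) + 0.125·ln(6100) + 0.25·ln(2500) = 5.5154 + 1.0895 + 1.9560 = 8.5609
CE = e^8.5609 ≈ 5223.38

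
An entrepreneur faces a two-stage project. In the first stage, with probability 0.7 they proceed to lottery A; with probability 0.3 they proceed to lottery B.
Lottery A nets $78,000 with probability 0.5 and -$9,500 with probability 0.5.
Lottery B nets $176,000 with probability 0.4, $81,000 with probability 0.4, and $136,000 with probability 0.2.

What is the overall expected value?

EV(A) = 0.5 × 78000 + 0.5 × (-9500) = 39000 − 4750 = 34250
EV(B) = 0.4 × 176000 + 0.4 × 81000 + 0.2 × 136000 = 70400 + 32400 + 27200 = 130000
Overall = 0.7 × 34250 + 0.3 × 130000 = 23975 + 39000 = 62975

$62,975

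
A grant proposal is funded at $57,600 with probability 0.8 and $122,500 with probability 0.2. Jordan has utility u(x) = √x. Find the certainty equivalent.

E[u] = 0.8·√57600 + 0.2·√122500 = 0.8·240 + 0.2·350 = 262
CE = (262)² = 68644

$68,644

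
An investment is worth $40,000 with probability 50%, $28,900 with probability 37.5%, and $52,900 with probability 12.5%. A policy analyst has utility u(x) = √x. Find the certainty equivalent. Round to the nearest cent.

$37,056.25

E[u] = 0.5·√40000 + 0.375·√28900 + 0.125·√52900 = 0.5·200 + 0.375·170 + 0.125·230 = 192.5
CE = (192.5)² = 37056.25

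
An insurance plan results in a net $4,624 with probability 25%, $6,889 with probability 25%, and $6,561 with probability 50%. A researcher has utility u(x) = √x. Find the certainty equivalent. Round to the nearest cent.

E[u] = 0.25·√4624 + 0.25·√6889 + 0.5·√6561 = 0.25·68 + 0.25·83 + 0.5·81 = 78.25
CE = (78.25)² = 6123.0625

$6,123.06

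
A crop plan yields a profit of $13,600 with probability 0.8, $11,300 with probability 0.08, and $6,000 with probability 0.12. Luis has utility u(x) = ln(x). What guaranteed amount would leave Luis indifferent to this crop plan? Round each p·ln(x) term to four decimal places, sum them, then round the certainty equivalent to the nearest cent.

E[u] = 0.8·ln(13600) + 0.08·ln(11300) + 0.12·ln(6000) = 7.6143 + 0.7466 + 1.0439 = 9.4048
CE = e^9.4048 ≈ 12146.54

$12,146.54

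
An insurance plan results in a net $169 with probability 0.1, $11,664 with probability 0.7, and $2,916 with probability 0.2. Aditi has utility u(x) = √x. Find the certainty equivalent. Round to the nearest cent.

$7,691.29

E[u] = 0.1·√169 + 0.7·√11664 + 0.2·√2916 = 0.1·13 + 0.7·108 + 0.2·54 = 87.7
CE = (87.7)² = 7691.29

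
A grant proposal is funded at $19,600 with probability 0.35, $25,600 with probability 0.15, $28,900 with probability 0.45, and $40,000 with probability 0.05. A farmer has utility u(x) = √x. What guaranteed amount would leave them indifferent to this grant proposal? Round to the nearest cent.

$25,440.25

E[u] = 0.35·√19600 + 0.15·√25600 + 0.45·√28900 + 0.05·√40000 = 0.35·140 + 0.15·160 + 0.45·170 + 0.05·200 = 159.5
CE = (159.5)² = 25440.25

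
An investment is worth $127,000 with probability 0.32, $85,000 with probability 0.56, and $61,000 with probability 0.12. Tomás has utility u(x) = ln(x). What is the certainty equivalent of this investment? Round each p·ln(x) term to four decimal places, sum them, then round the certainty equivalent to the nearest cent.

E[u] = 0.32·ln(127000) + 0.56·ln(85000) + 0.12·ln(61000) = 3.7606 + 6.3562 + 1.3222 = 11.4390
CE = e^11.4390 ≈ 92874.09

$92,874.09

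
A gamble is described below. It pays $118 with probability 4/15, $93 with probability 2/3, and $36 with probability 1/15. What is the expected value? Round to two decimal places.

$95.87

EV = 4/15 × 118 + 2/3 × 93 + 1/15 × 36 = 31.4667 + 62 + 2.4 = 95.8667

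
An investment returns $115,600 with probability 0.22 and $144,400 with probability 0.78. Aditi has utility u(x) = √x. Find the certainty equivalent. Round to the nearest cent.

E[u] = 0.22·√115600 + 0.78·√144400 = 0.22·340 + 0.78·380 = 371.2
CE = (371.2)² = 137789.44

$137,789.44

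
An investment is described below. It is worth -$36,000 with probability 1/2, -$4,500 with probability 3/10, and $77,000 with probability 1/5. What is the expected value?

-$3,950

EV = 1/2 × (-36000) + 3/10 × (-4500) + 1/5 × 77000 = -18000 − 1350 + 15400 = -3950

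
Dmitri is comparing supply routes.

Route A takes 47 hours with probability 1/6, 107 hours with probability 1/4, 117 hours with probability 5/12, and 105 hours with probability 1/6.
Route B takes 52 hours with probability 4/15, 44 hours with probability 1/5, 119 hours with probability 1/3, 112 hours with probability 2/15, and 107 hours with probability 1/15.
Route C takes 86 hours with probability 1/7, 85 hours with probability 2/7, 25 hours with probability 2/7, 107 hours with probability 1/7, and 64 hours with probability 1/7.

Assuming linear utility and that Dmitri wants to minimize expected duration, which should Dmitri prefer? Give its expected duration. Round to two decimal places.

Route C (68.14 hours)

Route A = 1/6 × 47 + 1/4 × 107 + 5/12 × 117 + 1/6 × 105 = 7.8333 + 26.75 + 48.75 + 17.5 = 100.8333
Route B = 4/15 × 52 + 1/5 × 44 + 1/3 × 119 + 2/15 × 112 + 1/15 × 107 = 13.8667 + 8.8 + 39.6667 + 14.9333 + 7.1333 = 84.4
Route C = 1/7 × 86 + 2/7 × 85 + 2/7 × 25 + 1/7 × 107 + 1/7 × 64 = 12.2857 + 24.2857 + 7.1429 + 15.2857 + 9.1429 = 68.1429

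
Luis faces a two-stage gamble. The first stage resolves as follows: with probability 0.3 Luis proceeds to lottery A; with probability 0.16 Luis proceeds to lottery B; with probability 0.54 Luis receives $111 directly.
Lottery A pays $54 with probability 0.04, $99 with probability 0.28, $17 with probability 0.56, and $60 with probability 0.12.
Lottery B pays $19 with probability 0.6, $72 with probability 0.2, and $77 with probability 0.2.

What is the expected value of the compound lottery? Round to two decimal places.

$80.51

EV(A) = 0.04 × 54 + 0.28 × 99 + 0.56 × 17 + 0.12 × 60 = 2.16 + 27.72 + 9.52 + 7.2 = 46.6
EV(B) = 0.6 × 19 + 0.2 × 72 + 0.2 × 77 = 11.4 + 14.4 + 15.4 = 41.2
Branch C: 111 (certain)
Overall = 0.3 × 46.6 + 0.16 × 41.2 + 0.54 × 111 = 13.98 + 6.592 + 59.94 = 80.512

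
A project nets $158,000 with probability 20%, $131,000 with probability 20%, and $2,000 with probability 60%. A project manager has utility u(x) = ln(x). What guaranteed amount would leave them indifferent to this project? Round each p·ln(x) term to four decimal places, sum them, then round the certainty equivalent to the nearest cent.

E[u] = 0.2·ln(158000) + 0.2·ln(131000) + 0.6·ln(2000) = 2.3941 + 2.3566 + 4.5605 = 9.3112
CE = e^9.3112 ≈ 11061.21

$11,061.21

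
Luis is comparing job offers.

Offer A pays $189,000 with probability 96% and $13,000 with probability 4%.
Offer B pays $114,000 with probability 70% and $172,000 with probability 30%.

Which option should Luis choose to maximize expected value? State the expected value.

Offer A ($181,960)

Offer A = 0.96 × 189000 + 0.04 × 13000 = 181440 + 520 = 181960
Offer B = 0.7 × 114000 + 0.3 × 172000 = 79800 + 51600 = 131400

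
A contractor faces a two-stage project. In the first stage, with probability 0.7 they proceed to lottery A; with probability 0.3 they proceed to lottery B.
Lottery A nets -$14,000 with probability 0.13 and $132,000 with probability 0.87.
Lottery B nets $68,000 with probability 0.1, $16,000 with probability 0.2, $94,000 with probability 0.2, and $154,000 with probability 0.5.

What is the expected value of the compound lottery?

$110,854

EV(A) = 0.13 × (-14000) + 0.87 × 132000 = -1820 + 114840 = 113020
EV(B) = 0.1 × 68000 + 0.2 × 16000 + 0.2 × 94000 + 0.5 × 154000 = 6800 + 3200 + 18800 + 77000 = 105800
Overall = 0.7 × 113020 + 0.3 × 105800 = 79114 + 31740 = 110854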